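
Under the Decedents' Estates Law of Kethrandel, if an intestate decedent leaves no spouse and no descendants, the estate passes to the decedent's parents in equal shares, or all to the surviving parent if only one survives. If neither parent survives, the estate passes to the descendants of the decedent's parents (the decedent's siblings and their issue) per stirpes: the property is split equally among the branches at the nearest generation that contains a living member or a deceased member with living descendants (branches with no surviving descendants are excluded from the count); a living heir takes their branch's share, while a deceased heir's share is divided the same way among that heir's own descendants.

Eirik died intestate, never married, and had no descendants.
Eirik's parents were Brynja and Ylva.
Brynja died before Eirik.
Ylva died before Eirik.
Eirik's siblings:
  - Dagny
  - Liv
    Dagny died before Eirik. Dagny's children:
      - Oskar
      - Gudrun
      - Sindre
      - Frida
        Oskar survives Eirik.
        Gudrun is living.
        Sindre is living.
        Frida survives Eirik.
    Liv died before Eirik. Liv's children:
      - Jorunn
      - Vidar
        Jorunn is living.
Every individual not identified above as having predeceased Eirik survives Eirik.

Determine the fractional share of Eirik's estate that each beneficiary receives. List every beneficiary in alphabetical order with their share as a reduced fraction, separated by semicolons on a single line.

Neither parent survives and there are no descendants, so the estate passes to Eirik's siblings and their issue per stirpes.
The estate is divided into 2 equal shares of 1/2 among Dagny, Liv.
Dagny predeceased; the 1/2 allotted to Dagny's branch passes to Dagny's issue by representation.
The 1/2 is divided into 4 equal shares of 1/8 among Oskar, Gudrun, Sindre, Frida.
Oskar is living and takes 1/8.
Gudrun is living and takes 1/8.
Sindre is living and takes 1/8.
Frida is living and takes 1/8.
Liv predeceased; the 1/2 allotted to Liv's branch passes to Liv's issue by representation.
The 1/2 is divided into 2 equal shares of 1/4 among Jorunn, Vidar.
Jorunn is living and takes 1/4.
Vidar is living and takes 1/4.

Frida 1/8; Gudrun 1/8; Jorunn 1/4; Oskar 1/8; Sindre 1/8; Vidar 1/4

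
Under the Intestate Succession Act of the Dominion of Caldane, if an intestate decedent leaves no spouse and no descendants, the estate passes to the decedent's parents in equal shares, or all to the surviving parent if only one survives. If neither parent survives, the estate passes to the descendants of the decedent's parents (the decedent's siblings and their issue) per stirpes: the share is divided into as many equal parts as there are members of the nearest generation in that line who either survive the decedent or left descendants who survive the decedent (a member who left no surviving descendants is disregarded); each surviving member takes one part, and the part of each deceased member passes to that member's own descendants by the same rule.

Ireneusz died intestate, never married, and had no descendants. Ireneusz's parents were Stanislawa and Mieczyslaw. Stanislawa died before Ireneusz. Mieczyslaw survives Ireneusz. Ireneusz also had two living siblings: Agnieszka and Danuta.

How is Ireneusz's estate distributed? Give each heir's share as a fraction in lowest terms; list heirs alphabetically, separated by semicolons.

Mieczyslaw 1

Only one parent, Mieczyslaw, survives, so Mieczyslaw takes the entire estate. The siblings take nothing because a surviving parent has priority.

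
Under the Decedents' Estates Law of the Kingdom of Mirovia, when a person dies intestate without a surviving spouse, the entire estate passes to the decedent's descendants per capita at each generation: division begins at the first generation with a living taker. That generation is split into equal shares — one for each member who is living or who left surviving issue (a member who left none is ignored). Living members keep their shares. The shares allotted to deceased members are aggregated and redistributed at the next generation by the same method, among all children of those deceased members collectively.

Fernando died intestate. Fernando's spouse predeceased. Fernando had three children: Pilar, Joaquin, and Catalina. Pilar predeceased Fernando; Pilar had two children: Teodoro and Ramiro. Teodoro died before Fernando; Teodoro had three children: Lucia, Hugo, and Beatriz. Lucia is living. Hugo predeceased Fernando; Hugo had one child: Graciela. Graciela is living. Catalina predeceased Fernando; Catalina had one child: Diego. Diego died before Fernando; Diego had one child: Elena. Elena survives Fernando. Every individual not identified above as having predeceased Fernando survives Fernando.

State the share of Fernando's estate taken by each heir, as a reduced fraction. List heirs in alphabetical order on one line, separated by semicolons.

Beatriz 1/9; Elena 1/9; Graciela 1/9; Joaquin 1/3; Lucia 1/9; Ramiro 2/9

There is no surviving spouse, so the entire estate passes to Fernando's descendants per capita at each generation.
At generation 1 (Pilar, Joaquin, Catalina) there are 3 shares of (1)/3 = 1/3 each.
Living: Joaquin — each takes 1/3.
Deceased: Pilar and Catalina. Their combined 2/3 is pooled and carried to generation 2.
At generation 2 (Teodoro, Ramiro, Diego) there are 3 shares of (2/3)/3 = 2/9 each.
Living: Ramiro — each takes 2/9.
Deceased: Teodoro and Diego. Their combined 4/9 is pooled and carried to generation 3.
At generation 3 (Lucia, Hugo, Beatriz, Elena) there are 4 shares of (4/9)/4 = 1/9 each.
Living: Lucia, Beatriz, and Elena — each takes 1/9.
Deceased: Hugo. That 1/9 share is carried to generation 4.
At generation 4 (Graciela) there are 1 shares of (1/9)/1 = 1/9 each.
Living: Graciela — each takes 1/9.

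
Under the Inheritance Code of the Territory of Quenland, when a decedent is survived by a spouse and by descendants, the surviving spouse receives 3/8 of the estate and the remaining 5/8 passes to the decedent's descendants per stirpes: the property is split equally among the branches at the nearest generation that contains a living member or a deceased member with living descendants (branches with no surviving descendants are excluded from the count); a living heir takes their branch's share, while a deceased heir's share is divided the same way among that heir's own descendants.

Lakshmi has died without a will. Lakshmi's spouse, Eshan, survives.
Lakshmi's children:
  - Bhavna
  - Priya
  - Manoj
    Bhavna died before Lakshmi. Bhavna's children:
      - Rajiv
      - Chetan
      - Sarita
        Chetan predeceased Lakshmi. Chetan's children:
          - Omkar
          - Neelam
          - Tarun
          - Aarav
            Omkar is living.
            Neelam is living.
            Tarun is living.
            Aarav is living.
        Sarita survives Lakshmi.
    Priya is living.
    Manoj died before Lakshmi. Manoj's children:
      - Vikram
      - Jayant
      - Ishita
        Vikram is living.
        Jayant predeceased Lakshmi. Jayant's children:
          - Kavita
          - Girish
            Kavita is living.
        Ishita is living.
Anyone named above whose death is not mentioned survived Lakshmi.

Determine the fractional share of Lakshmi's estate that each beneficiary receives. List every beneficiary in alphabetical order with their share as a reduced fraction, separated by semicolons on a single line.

Aarav 5/288; Eshan 3/8; Girish 5/144; Ishita 5/72; Kavita 5/144; Neelam 5/288; Omkar 5/288; Priya 5/24; Rajiv 5/72; Sarita 5/72; Tarun 5/288; Vikram 5/72

Eshan, as surviving spouse, takes 3/8.
The remaining 5/8 passes to Lakshmi's descendants per stirpes.
The 5/8 is divided into 3 equal shares of 5/24 among Bhavna, Priya, Manoj.
Bhavna predeceased; the 5/24 allotted to Bhavna's branch passes to Bhavna's issue by representation.
The 5/24 is divided into 3 equal shares of 5/72 among Rajiv, Chetan, Sarita.
Rajiv is living and takes 5/72.
Chetan predeceased; the 5/72 allotted to Chetan's branch passes to Chetan's issue by representation.
The 5/72 is divided into 4 equal shares of 5/288 among Omkar, Neelam, Tarun, Aarav.
Omkar is living and takes 5/288.
Neelam is living and takes 5/288.
Tarun is living and takes 5/288.
Aarav is living and takes 5/288.
Sarita is living and takes 5/72.
Priya is living and takes 5/24.
Manoj predeceased; the 5/24 allotted to Manoj's branch passes to Manoj's issue by representation.
The 5/24 is divided into 3 equal shares of 5/72 among Vikram, Jayant, Ishita.
Vikram is living and takes 5/72.
Jayant predeceased; the 5/72 allotted to Jayant's branch passes to Jayant's issue by representation.
The 5/72 is divided into 2 equal shares of 5/144 among Kavita, Girish.
Kavita is living and takes 5/144.
Girish is living and takes 5/144.
Ishita is living and takes 5/72.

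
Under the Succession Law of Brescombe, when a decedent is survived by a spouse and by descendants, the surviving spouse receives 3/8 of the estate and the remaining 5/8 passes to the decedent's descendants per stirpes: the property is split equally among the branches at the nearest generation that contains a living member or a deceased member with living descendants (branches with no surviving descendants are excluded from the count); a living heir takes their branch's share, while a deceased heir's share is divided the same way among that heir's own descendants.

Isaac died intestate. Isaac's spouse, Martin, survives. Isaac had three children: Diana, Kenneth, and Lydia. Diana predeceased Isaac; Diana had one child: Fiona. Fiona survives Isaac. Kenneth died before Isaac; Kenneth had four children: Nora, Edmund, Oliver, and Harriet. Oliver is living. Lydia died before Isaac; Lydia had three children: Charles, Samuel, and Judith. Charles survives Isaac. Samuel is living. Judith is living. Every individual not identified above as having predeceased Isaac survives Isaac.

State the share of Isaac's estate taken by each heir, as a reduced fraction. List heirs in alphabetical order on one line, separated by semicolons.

Charles 5/72; Edmund 5/96; Fiona 5/24; Harriet 5/96; Judith 5/72; Martin 3/8; Nora 5/96; Oliver 5/96; Samuel 5/72

Martin, as surviving spouse, takes 3/8.
The remaining 5/8 passes to Isaac's descendants per stirpes.
The 5/8 is divided into 3 equal shares of 5/24 among Diana, Kenneth, Lydia.
Diana predeceased; the 5/24 allotted to Diana's branch passes to Diana's issue by representation.
Fiona is the sole taker at this level and receives the full 5/24.
Kenneth predeceased; the 5/24 allotted to Kenneth's branch passes to Kenneth's issue by representation.
The 5/24 is divided into 4 equal shares of 5/96 among Nora, Edmund, Oliver, Harriet.
Nora is living and takes 5/96.
Edmund is living and takes 5/96.
Oliver is living and takes 5/96.
Harriet is living and takes 5/96.
Lydia predeceased; the 5/24 allotted to Lydia's branch passes to Lydia's issue by representation.
The 5/24 is divided into 3 equal shares of 5/72 among Charles, Samuel, Judith.
Charles is living and takes 5/72.
Samuel is living and takes 5/72.
Judith is living and takes 5/72.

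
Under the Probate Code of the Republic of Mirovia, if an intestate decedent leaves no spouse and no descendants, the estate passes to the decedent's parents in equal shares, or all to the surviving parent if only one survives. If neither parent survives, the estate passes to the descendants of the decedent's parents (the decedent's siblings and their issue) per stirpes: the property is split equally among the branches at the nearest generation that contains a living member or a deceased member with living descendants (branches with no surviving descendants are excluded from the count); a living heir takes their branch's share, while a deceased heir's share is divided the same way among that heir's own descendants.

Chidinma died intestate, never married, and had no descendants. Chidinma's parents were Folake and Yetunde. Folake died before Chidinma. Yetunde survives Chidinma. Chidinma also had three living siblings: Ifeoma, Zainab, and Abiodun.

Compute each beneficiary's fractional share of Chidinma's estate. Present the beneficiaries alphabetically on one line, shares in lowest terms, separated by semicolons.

Only one parent, Yetunde, survives, so Yetunde takes the entire estate. The siblings take nothing because a surviving parent has priority.

Yetunde 1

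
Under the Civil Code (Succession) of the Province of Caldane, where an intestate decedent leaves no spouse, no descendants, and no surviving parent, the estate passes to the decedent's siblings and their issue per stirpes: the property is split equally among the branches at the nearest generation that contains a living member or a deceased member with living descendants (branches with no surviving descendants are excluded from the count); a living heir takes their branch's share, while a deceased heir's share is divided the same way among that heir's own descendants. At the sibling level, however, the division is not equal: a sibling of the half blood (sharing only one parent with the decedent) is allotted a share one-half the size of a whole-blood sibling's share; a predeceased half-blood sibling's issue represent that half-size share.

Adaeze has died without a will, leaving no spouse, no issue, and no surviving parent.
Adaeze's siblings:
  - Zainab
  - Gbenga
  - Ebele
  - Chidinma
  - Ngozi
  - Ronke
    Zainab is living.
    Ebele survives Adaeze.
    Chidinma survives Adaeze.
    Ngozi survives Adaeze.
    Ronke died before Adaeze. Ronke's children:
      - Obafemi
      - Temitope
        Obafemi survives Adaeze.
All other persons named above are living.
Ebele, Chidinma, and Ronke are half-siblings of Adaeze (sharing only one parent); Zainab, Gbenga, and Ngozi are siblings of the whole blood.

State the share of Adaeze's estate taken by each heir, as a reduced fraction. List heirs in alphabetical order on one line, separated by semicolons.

No spouse, descendants, or parent survives, so the estate passes to Adaeze's siblings per stirpes.
Half-blood siblings count for one-half the weight of whole-blood siblings at the initial division.
Dividing 1 in proportion to weights (total weight 9/2): Zainab (weight 1) → 2/9; Gbenga (weight 1) → 2/9; Ebele (weight 1/2) → 1/9; Chidinma (weight 1/2) → 1/9; Ngozi (weight 1) → 2/9; Ronke (weight 1/2) → 1/9.
Zainab is living and takes 2/9.
Gbenga is living and takes 2/9.
Ebele is living and takes 1/9.
Chidinma is living and takes 1/9.
Ngozi is living and takes 2/9.
Ronke predeceased; the 1/9 allotted to Ronke's branch passes to Ronke's issue by representation.
The 1/9 is divided into 2 equal shares of 1/18 among Obafemi, Temitope.
Obafemi is living and takes 1/18.
Temitope is living and takes 1/18.

Chidinma 1/9; Ebele 1/9; Gbenga 2/9; Ngozi 2/9; Obafemi 1/18; Temitope 1/18; Zainab 2/9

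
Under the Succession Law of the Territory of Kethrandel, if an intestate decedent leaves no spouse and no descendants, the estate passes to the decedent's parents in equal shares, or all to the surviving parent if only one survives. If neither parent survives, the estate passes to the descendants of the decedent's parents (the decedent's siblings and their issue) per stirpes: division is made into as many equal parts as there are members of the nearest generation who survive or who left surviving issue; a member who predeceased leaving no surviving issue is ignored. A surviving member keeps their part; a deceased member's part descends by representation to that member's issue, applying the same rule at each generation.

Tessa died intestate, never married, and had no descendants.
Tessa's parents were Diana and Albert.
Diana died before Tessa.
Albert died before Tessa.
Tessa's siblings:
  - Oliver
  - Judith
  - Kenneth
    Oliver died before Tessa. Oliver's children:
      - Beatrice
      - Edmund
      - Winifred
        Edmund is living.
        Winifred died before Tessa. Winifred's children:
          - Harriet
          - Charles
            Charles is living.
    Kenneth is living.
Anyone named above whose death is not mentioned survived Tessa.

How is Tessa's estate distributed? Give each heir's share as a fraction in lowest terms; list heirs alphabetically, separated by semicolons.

Beatrice 1/9; Charles 1/18; Edmund 1/9; Harriet 1/18; Judith 1/3; Kenneth 1/3

Neither parent survives and there are no descendants, so the estate passes to Tessa's siblings and their issue per stirpes.
The estate is divided into 3 equal shares of 1/3 among Oliver, Judith, Kenneth.
Oliver predeceased; the 1/3 allotted to Oliver's branch passes to Oliver's issue by representation.
The 1/3 is divided into 3 equal shares of 1/9 among Beatrice, Edmund, Winifred.
Beatrice is living and takes 1/9.
Edmund is living and takes 1/9.
Winifred predeceased; the 1/9 allotted to Winifred's branch passes to Winifred's issue by representation.
The 1/9 is divided into 2 equal shares of 1/18 among Harriet, Charles.
Harriet is living and takes 1/18.
Charles is living and takes 1/18.
Judith is living and takes 1/3.
Kenneth is living and takes 1/3.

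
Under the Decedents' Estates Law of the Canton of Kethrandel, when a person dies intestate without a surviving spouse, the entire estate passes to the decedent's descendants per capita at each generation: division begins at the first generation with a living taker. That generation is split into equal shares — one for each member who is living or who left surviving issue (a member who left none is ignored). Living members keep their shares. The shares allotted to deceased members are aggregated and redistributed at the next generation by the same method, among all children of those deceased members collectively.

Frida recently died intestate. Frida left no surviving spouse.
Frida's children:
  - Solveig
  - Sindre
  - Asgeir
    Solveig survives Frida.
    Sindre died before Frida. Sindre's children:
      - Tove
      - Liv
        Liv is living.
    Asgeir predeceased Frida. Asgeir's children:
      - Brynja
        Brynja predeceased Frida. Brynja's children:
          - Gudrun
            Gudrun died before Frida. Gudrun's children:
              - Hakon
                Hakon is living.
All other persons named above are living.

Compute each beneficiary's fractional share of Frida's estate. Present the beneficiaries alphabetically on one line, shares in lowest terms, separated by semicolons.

There is no surviving spouse, so the entire estate passes to Frida's descendants per capita at each generation.
At generation 1 (Solveig, Sindre, Asgeir) there are 3 shares of (1)/3 = 1/3 each.
Living: Solveig — each takes 1/3.
Deceased: Sindre and Asgeir. Their combined 2/3 is pooled and carried to generation 2.
At generation 2 (Tove, Liv, Brynja) there are 3 shares of (2/3)/3 = 2/9 each.
Living: Tove and Liv — each takes 2/9.
Deceased: Brynja. That 2/9 share is carried to generation 3.
At generation 3 (Gudrun) there are 1 shares of (2/9)/1 = 2/9 each.
Deceased: Gudrun. That 2/9 share is carried to generation 4.
At generation 4 (Hakon) there are 1 shares of (2/9)/1 = 2/9 each.
Living: Hakon — each takes 2/9.

Hakon 2/9; Liv 2/9; Solveig 1/3; Tove 2/9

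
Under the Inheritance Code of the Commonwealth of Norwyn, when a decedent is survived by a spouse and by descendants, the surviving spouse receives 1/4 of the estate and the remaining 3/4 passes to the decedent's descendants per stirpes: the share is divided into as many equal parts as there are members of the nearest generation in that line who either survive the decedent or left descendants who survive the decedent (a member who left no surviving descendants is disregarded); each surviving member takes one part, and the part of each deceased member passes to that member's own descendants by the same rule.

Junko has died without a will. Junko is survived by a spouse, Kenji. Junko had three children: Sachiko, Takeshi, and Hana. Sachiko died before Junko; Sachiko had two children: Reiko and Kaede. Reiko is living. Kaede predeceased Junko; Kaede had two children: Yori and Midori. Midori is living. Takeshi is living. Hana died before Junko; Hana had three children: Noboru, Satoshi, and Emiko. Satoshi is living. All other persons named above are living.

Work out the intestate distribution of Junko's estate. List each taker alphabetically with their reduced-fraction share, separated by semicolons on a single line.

Kenji, as surviving spouse, takes 1/4.
The remaining 3/4 passes to Junko's descendants per stirpes.
The 3/4 is divided into 3 equal shares of 1/4 among Sachiko, Takeshi, Hana.
Sachiko predeceased; the 1/4 allotted to Sachiko's branch passes to Sachiko's issue by representation.
The 1/4 is divided into 2 equal shares of 1/8 among Reiko, Kaede.
Reiko is living and takes 1/8.
Kaede predeceased; the 1/8 allotted to Kaede's branch passes to Kaede's issue by representation.
The 1/8 is divided into 2 equal shares of 1/16 among Yori, Midori.
Yori is living and takes 1/16.
Midori is living and takes 1/16.
Takeshi is living and takes 1/4.
Hana predeceased; the 1/4 allotted to Hana's branch passes to Hana's issue by representation.
The 1/4 is divided into 3 equal shares of 1/12 among Noboru, Satoshi, Emiko.
Noboru is living and takes 1/12.
Satoshi is living and takes 1/12.
Emiko is living and takes 1/12.

Emiko 1/12; Kenji 1/4; Midori 1/16; Noboru 1/12; Reiko 1/8; Satoshi 1/12; Takeshi 1/4; Yori 1/16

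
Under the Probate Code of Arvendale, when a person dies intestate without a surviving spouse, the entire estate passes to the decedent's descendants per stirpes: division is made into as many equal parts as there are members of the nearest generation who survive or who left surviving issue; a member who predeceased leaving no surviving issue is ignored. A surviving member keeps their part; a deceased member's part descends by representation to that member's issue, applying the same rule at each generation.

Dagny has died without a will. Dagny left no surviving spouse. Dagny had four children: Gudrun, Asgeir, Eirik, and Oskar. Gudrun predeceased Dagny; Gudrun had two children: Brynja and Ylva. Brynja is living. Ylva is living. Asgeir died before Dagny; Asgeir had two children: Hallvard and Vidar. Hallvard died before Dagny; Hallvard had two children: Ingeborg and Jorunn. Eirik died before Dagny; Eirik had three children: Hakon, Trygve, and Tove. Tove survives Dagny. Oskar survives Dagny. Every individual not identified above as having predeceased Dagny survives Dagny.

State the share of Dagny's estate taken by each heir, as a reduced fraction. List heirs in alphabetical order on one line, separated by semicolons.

Brynja 1/8; Hakon 1/12; Ingeborg 1/16; Jorunn 1/16; Oskar 1/4; Tove 1/12; Trygve 1/12; Vidar 1/8; Ylva 1/8

There is no surviving spouse, so the entire estate passes to Dagny's descendants per stirpes.
The estate is divided into 4 equal shares of 1/4 among Gudrun, Asgeir, Eirik, Oskar.
Gudrun predeceased; the 1/4 allotted to Gudrun's branch passes to Gudrun's issue by representation.
The 1/4 is divided into 2 equal shares of 1/8 among Brynja, Ylva.
Brynja is living and takes 1/8.
Ylva is living and takes 1/8.
Asgeir predeceased; the 1/4 allotted to Asgeir's branch passes to Asgeir's issue by representation.
The 1/4 is divided into 2 equal shares of 1/8 among Hallvard, Vidar.
Hallvard predeceased; the 1/8 allotted to Hallvard's branch passes to Hallvard's issue by representation.
The 1/8 is divided into 2 equal shares of 1/16 among Ingeborg, Jorunn.
Ingeborg is living and takes 1/16.
Jorunn is living and takes 1/16.
Vidar is living and takes 1/8.
Eirik predeceased; the 1/4 allotted to Eirik's branch passes to Eirik's issue by representation.
The 1/4 is divided into 3 equal shares of 1/12 among Hakon, Trygve, Tove.
Hakon is living and takes 1/12.
Trygve is living and takes 1/12.
Tove is living and takes 1/12.
Oskar is living and takes 1/4.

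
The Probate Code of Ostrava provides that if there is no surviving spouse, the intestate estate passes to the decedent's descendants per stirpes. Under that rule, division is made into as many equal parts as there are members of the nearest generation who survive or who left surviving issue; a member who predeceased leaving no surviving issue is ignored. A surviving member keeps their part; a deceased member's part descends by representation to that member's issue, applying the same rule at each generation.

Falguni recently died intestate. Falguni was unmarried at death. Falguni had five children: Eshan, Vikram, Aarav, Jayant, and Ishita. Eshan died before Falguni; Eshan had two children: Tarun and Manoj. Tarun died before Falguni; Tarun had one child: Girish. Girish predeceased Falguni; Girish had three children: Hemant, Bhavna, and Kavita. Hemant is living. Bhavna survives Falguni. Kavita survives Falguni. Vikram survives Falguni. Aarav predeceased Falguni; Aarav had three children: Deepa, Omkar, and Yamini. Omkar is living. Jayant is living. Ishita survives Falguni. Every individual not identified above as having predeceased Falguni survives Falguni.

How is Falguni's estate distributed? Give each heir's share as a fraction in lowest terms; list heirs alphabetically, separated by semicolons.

There is no surviving spouse, so the entire estate passes to Falguni's descendants per stirpes.
The estate is divided into 5 equal shares of 1/5 among Eshan, Vikram, Aarav, Jayant, Ishita.
Eshan predeceased; the 1/5 allotted to Eshan's branch passes to Eshan's issue by representation.
The 1/5 is divided into 2 equal shares of 1/10 among Tarun, Manoj.
Tarun predeceased; the 1/10 allotted to Tarun's branch passes to Tarun's issue by representation.
Girish's line is the sole branch at this level, so the full 1/10 passes to Girish's issue by representation.
The 1/10 is divided into 3 equal shares of 1/30 among Hemant, Bhavna, Kavita.
Hemant is living and takes 1/30.
Bhavna is living and takes 1/30.
Kavita is living and takes 1/30.
Manoj is living and takes 1/10.
Vikram is living and takes 1/5.
Aarav predeceased; the 1/5 allotted to Aarav's branch passes to Aarav's issue by representation.
The 1/5 is divided into 3 equal shares of 1/15 among Deepa, Omkar, Yamini.
Deepa is living and takes 1/15.
Omkar is living and takes 1/15.
Yamini is living and takes 1/15.
Jayant is living and takes 1/5.
Ishita is living and takes 1/5.

Bhavna 1/30; Deepa 1/15; Hemant 1/30; Ishita 1/5; Jayant 1/5; Kavita 1/30; Manoj 1/10; Omkar 1/15; Vikram 1/5; Yamini 1/15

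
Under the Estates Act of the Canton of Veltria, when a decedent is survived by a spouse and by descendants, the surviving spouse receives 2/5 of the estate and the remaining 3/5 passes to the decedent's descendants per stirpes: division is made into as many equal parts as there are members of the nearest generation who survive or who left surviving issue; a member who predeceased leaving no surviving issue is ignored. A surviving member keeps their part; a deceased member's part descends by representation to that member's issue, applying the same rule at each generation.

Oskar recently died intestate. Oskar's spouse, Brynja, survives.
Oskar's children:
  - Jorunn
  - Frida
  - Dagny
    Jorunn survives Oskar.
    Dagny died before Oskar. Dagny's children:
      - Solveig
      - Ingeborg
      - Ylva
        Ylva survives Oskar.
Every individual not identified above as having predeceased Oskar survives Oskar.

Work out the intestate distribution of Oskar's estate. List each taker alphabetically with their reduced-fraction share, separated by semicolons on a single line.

Brynja 2/5; Frida 1/5; Ingeborg 1/15; Jorunn 1/5; Solveig 1/15; Ylva 1/15

Brynja, as surviving spouse, takes 2/5.
The remaining 3/5 passes to Oskar's descendants per stirpes.
The 3/5 is divided into 3 equal shares of 1/5 among Jorunn, Frida, Dagny.
Jorunn is living and takes 1/5.
Frida is living and takes 1/5.
Dagny predeceased; the 1/5 allotted to Dagny's branch passes to Dagny's issue by representation.
The 1/5 is divided into 3 equal shares of 1/15 among Solveig, Ingeborg, Ylva.
Solveig is living and takes 1/15.
Ingeborg is living and takes 1/15.
Ylva is living and takes 1/15.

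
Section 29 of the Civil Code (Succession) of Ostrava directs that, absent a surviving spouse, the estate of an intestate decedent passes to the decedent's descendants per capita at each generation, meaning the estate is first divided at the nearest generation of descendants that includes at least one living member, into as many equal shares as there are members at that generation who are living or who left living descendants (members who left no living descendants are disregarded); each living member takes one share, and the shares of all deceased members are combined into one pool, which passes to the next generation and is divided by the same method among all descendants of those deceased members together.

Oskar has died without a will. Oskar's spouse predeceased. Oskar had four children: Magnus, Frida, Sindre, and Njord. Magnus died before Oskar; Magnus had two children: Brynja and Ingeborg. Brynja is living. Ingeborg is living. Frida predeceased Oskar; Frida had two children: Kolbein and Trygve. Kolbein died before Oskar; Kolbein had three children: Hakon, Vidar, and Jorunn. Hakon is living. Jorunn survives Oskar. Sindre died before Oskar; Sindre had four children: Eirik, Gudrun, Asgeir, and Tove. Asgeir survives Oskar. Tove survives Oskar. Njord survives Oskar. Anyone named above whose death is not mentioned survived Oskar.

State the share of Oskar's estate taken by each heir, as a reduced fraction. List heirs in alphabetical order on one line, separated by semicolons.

Asgeir 3/32; Brynja 3/32; Eirik 3/32; Gudrun 3/32; Hakon 1/32; Ingeborg 3/32; Jorunn 1/32; Njord 1/4; Tove 3/32; Trygve 3/32; Vidar 1/32

There is no surviving spouse, so the entire estate passes to Oskar's descendants per capita at each generation.
At generation 1 (Magnus, Frida, Sindre, Njord) there are 4 shares of (1)/4 = 1/4 each.
Living: Njord — each takes 1/4.
Deceased: Magnus, Frida, and Sindre. Their combined 3/4 is pooled and carried to generation 2.
At generation 2 (Brynja, Ingeborg, Kolbein, Trygve, Eirik, Gudrun, Asgeir, Tove) there are 8 shares of (3/4)/8 = 3/32 each.
Living: Brynja, Ingeborg, Trygve, Eirik, Gudrun, Asgeir, and Tove — each takes 3/32.
Deceased: Kolbein. That 3/32 share is carried to generation 3.
At generation 3 (Hakon, Vidar, Jorunn) there are 3 shares of (3/32)/3 = 1/32 each.
Living: Hakon, Vidar, and Jorunn — each takes 1/32.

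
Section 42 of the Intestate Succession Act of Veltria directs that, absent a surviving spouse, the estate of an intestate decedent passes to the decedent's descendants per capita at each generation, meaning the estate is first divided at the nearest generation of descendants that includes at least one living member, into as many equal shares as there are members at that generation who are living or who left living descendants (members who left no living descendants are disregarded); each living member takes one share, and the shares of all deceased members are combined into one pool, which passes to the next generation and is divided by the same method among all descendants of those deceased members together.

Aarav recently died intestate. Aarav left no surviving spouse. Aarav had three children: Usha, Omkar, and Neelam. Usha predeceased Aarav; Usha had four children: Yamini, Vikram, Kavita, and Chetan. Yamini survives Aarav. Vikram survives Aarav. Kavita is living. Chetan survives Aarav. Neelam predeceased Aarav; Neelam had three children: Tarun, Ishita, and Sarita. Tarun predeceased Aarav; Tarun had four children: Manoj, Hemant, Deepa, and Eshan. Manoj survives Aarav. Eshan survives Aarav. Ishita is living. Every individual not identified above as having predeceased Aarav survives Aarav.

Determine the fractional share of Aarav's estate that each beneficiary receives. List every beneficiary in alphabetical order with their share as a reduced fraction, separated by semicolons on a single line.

Chetan 2/21; Deepa 1/42; Eshan 1/42; Hemant 1/42; Ishita 2/21; Kavita 2/21; Manoj 1/42; Omkar 1/3; Sarita 2/21; Vikram 2/21; Yamini 2/21

There is no surviving spouse, so the entire estate passes to Aarav's descendants per capita at each generation.
At generation 1 (Usha, Omkar, Neelam) there are 3 shares of (1)/3 = 1/3 each.
Living: Omkar — each takes 1/3.
Deceased: Usha and Neelam. Their combined 2/3 is pooled and carried to generation 2.
At generation 2 (Yamini, Vikram, Kavita, Chetan, Tarun, Ishita, Sarita) there are 7 shares of (2/3)/7 = 2/21 each.
Living: Yamini, Vikram, Kavita, Chetan, Ishita, and Sarita — each takes 2/21.
Deceased: Tarun. That 2/21 share is carried to generation 3.
At generation 3 (Manoj, Hemant, Deepa, Eshan) there are 4 shares of (2/21)/4 = 1/42 each.
Living: Manoj, Hemant, Deepa, and Eshan — each takes 1/42.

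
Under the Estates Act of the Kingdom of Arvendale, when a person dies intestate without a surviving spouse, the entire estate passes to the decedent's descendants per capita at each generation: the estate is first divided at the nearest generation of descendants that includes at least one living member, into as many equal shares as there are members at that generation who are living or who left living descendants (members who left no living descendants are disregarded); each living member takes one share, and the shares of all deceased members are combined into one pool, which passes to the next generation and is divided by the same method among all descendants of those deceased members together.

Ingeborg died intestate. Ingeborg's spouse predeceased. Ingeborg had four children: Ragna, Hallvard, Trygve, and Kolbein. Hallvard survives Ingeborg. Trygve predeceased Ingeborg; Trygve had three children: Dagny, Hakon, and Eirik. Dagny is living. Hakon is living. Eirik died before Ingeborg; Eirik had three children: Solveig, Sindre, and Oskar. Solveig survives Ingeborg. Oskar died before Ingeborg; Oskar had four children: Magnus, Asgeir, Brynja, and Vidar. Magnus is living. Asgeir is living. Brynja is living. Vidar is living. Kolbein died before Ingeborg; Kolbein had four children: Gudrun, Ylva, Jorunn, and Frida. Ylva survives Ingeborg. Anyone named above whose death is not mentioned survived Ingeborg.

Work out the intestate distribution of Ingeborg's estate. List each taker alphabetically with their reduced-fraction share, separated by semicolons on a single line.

Asgeir 1/168; Brynja 1/168; Dagny 1/14; Frida 1/14; Gudrun 1/14; Hakon 1/14; Hallvard 1/4; Jorunn 1/14; Magnus 1/168; Ragna 1/4; Sindre 1/42; Solveig 1/42; Vidar 1/168; Ylva 1/14

There is no surviving spouse, so the entire estate passes to Ingeborg's descendants per capita at each generation.
At generation 1 (Ragna, Hallvard, Trygve, Kolbein) there are 4 shares of (1)/4 = 1/4 each.
Living: Ragna and Hallvard — each takes 1/4.
Deceased: Trygve and Kolbein. Their combined 1/2 is pooled and carried to generation 2.
At generation 2 (Dagny, Hakon, Eirik, Gudrun, Ylva, Jorunn, Frida) there are 7 shares of (1/2)/7 = 1/14 each.
Living: Dagny, Hakon, Gudrun, Ylva, Jorunn, and Frida — each takes 1/14.
Deceased: Eirik. That 1/14 share is carried to generation 3.
At generation 3 (Solveig, Sindre, Oskar) there are 3 shares of (1/14)/3 = 1/42 each.
Living: Solveig and Sindre — each takes 1/42.
Deceased: Oskar. That 1/42 share is carried to generation 4.
At generation 4 (Magnus, Asgeir, Brynja, Vidar) there are 4 shares of (1/42)/4 = 1/168 each.
Living: Magnus, Asgeir, Brynja, and Vidar — each takes 1/168.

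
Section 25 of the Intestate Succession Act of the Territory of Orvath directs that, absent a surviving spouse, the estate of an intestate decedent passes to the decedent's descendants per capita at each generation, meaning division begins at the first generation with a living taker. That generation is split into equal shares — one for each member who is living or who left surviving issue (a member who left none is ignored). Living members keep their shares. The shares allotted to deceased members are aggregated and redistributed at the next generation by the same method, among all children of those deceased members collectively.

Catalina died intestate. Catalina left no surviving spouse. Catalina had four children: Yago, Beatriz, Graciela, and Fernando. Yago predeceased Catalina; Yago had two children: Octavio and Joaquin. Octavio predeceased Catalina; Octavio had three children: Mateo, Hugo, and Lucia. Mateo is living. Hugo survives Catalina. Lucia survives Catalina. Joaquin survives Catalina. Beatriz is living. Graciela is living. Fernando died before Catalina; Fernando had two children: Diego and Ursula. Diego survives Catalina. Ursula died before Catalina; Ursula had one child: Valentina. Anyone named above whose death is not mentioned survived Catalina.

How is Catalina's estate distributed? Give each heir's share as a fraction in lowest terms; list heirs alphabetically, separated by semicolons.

Beatriz 1/4; Diego 1/8; Graciela 1/4; Hugo 1/16; Joaquin 1/8; Lucia 1/16; Mateo 1/16; Valentina 1/16

There is no surviving spouse, so the entire estate passes to Catalina's descendants per capita at each generation.
At generation 1 (Yago, Beatriz, Graciela, Fernando) there are 4 shares of (1)/4 = 1/4 each.
Living: Beatriz and Graciela — each takes 1/4.
Deceased: Yago and Fernando. Their combined 1/2 is pooled and carried to generation 2.
At generation 2 (Octavio, Joaquin, Diego, Ursula) there are 4 shares of (1/2)/4 = 1/8 each.
Living: Joaquin and Diego — each takes 1/8.
Deceased: Octavio and Ursula. Their combined 1/4 is pooled and carried to generation 3.
At generation 3 (Mateo, Hugo, Lucia, Valentina) there are 4 shares of (1/4)/4 = 1/16 each.
Living: Mateo, Hugo, Lucia, and Valentina — each takes 1/16.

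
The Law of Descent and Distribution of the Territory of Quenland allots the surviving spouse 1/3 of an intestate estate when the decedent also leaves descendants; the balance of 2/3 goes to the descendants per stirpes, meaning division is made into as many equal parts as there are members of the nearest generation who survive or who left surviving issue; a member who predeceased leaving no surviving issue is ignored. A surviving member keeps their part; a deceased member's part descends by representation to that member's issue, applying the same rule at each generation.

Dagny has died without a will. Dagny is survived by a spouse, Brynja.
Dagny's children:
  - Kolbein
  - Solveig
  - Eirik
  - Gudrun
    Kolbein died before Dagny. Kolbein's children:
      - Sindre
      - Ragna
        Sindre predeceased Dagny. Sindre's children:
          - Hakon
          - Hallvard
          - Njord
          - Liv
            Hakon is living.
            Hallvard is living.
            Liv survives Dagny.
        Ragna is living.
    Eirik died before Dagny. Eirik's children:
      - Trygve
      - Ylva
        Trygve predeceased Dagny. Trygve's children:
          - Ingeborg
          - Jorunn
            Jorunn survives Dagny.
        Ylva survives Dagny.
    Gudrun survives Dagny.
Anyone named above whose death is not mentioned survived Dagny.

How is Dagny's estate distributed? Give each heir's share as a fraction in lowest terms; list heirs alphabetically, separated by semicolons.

Brynja, as surviving spouse, takes 1/3.
The remaining 2/3 passes to Dagny's descendants per stirpes.
The 2/3 is divided into 4 equal shares of 1/6 among Kolbein, Solveig, Eirik, Gudrun.
Kolbein predeceased; the 1/6 allotted to Kolbein's branch passes to Kolbein's issue by representation.
The 1/6 is divided into 2 equal shares of 1/12 among Sindre, Ragna.
Sindre predeceased; the 1/12 allotted to Sindre's branch passes to Sindre's issue by representation.
The 1/12 is divided into 4 equal shares of 1/48 among Hakon, Hallvard, Njord, Liv.
Hakon is living and takes 1/48.
Hallvard is living and takes 1/48.
Njord is living and takes 1/48.
Liv is living and takes 1/48.
Ragna is living and takes 1/12.
Solveig is living and takes 1/6.
Eirik predeceased; the 1/6 allotted to Eirik's branch passes to Eirik's issue by representation.
The 1/6 is divided into 2 equal shares of 1/12 among Trygve, Ylva.
Trygve predeceased; the 1/12 allotted to Trygve's branch passes to Trygve's issue by representation.
The 1/12 is divided into 2 equal shares of 1/24 among Ingeborg, Jorunn.
Ingeborg is living and takes 1/24.
Jorunn is living and takes 1/24.
Ylva is living and takes 1/12.
Gudrun is living and takes 1/6.

Brynja 1/3; Gudrun 1/6; Hakon 1/48; Hallvard 1/48; Ingeborg 1/24; Jorunn 1/24; Liv 1/48; Njord 1/48; Ragna 1/12; Solveig 1/6; Ylva 1/12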